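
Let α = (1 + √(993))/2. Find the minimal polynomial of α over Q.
m_α(x) = x^2 - x - 248

From 2α - 1 = √(993), squaring gives (2α - 1)^2 = 993, i.e. 4α^2 - 4α + 1 = 993, so α^2 - α + (1 - 993)/4 = 0. Since 993 ≡ 1 (mod 4), (1 - 993)/4 = -248 ∈ Z. The polynomial x^2 - x - 248 has discriminant 1 - 4·(-248) = 993, which is not a perfect square in Q (d = 993 is squarefree and ≠ 1), so x^2 - x - 248 is irreducible over Q. It is the minimal polynomial of α.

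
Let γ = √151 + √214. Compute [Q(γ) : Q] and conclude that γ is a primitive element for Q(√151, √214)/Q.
[Q(γ) : Q] = 4 (equivalently, Q(γ) = Q(√151, √214))

Obviously Q(γ) ⊆ Q(√151, √214), and [Q(√151, √214):Q] = 4 (since 151, 214 are distinct squarefree integers > 1 with 32314 not a perfect square). To show equality we compute the minimal polynomial of γ. From γ = √151 + √214: γ^2 = 151 + 2√(32314) + 214 = 365 + 2√(32314), so γ^2 - 365 = 2√(32314); squaring, (γ^2 - 365)^2 = 4·32314, i.e. γ^4 - 730γ^2 + 133225 - 129256 = 0, i.e. γ^4 - 730γ^2 + 3969 = 0. So γ is a root of x^4 - 730x^2 + 3969. This polynomial is irreducible over Q: it has no rational root (each ±√151 ± √214 is irrational), and any factorization into two quadratics over Q would force √(32314) ∈ Q (pairing opposite roots) or √151, √214 ∈ Q (other pairings), all impossible. Hence [Q(γ):Q] = 4 = [Q(√151, √214):Q], so Q(γ) = Q(√151, √214).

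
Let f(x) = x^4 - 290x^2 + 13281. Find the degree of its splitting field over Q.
[K : Q] = 4

Solving the quadratic in x^2: x^2 = (290 ± √(290^2 - 4·13281))/2 = (290 ± √30976)/2 = (290 ± 176)/2, giving x^2 = 233 or x^2 = 57. So f(x) = (x^2 - 233)(x^2 - 57) and the roots of f are ±√233, ±√57. Hence the splitting field is K = Q(√233, √57). Since 233 and 57 are distinct squarefree integers > 1, their product 13281 is not a perfect square, so √57 ∉ Q(√233). By the tower law [K:Q] = [Q(√233,√57):Q(√233)] · [Q(√233):Q] = 2 · 2 = 4.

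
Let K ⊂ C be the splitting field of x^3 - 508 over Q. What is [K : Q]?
[K : Q] = 6

The roots of x^3 - 508 are ∛508, ω∛508, ω^2∛508 where ω = e^(2πi/3) is a primitive cube root of unity, so K = Q(∛508, ω). Now [Q(∛508):Q] = 3 (since 508 is not a perfect cube, x^3 - 508 is irreducible) and [Q(ω):Q] = 2. Both 2 and 3 divide [K:Q], and [K:Q] ≤ 3·2 = 6, so [K:Q] = 6. (Equivalently: Q(∛508) ⊂ R but ω ∉ R, so [K : Q(∛508)] = 2.)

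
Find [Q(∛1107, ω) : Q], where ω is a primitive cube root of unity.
[Q(∛1107, ω) : Q] = 6

[Q(∛1107):Q] = 3 (min poly x^3 - 1107, irreducible since 1107 is not a perfect cube). [Q(ω):Q] = 2 (min poly x^2 + x + 1). Since Q(∛1107) ⊂ R and ω ∉ R, we have ω ∉ Q(∛1107), so x^2 + x + 1 remains irreducible over Q(∛1107) and [Q(∛1107, ω) : Q(∛1107)] = 2. By the tower law, [Q(∛1107, ω) : Q] = 3 · 2 = 6. (In fact Q(∛1107, ω) is the splitting field of x^3 - 1107 over Q.)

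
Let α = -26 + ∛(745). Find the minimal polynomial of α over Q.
m_α(x) = x^3 + 78x^2 + 2028x + 16831

Set β = α + 26 = ∛(745), so β^3 = 745. Then (α + 26)^3 - 745 = 0, i.e. α is a root of g(x) = (x + 26)^3 - 745 = x^3 + 78x^2 + 2028x + 16831. Since g(x) = h(x + 26) where h(x) = x^3 - 745, and h is irreducible over Q (because 745 is not a perfect cube, so h has no rational root, and a monic cubic with no rational root is irreducible), g is also irreducible (irreducibility is preserved under the substitution x → x + 26). Hence m_α(x) = x^3 + 78x^2 + 2028x + 16831.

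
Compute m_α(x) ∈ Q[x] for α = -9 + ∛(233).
m_α(x) = x^3 + 27x^2 + 243x + 496

Set β = α + 9 = ∛(233), so β^3 = 233. Then (α + 9)^3 - 233 = 0, i.e. α is a root of g(x) = (x + 9)^3 - 233 = x^3 + 27x^2 + 243x + 496. Since g(x) = h(x + 9) where h(x) = x^3 - 233, and h is irreducible over Q (because 233 is not a perfect cube, so h has no rational root, and a monic cubic with no rational root is irreducible), g is also irreducible (irreducibility is preserved under the substitution x → x + 9). Hence m_α(x) = x^3 + 27x^2 + 243x + 496.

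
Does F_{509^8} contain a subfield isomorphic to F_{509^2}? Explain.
Yes: F_{509^2} is a subfield of F_{509^8}

F_{p^m} embeds in F_{p^n} iff m | n (since F_{p^n} is the splitting field of x^(p^n) - x, and F_{p^m} ⊂ F_{p^n} forces p^n to be a power of p^m, i.e. m | n; conversely if m | n then every root of x^(p^m) - x is a root of x^(p^n) - x). Here 2 | 8 (since 8 = 4·2), so F_{509^2} is a subfield of F_{509^8}, and [F_{509^8} : F_{509^2}] = 8/2 = 4.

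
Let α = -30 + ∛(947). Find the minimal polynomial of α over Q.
m_α(x) = x^3 + 90x^2 + 2700x + 26053

Set β = α + 30 = ∛(947), so β^3 = 947. Then (α + 30)^3 - 947 = 0, i.e. α is a root of g(x) = (x + 30)^3 - 947 = x^3 + 90x^2 + 2700x + 26053. Since g(x) = h(x + 30) where h(x) = x^3 - 947, and h is irreducible over Q (because 947 is not a perfect cube, so h has no rational root, and a monic cubic with no rational root is irreducible), g is also irreducible (irreducibility is preserved under the substitution x → x + 30). Hence m_α(x) = x^3 + 90x^2 + 2700x + 26053.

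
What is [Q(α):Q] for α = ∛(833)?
[Q(α):Q] = 3

The minimal polynomial of α is x^3 - 833, irreducible over Q since 833 is not a perfect cube (so x^3 - 833 has no rational root). Hence [Q(α):Q] = deg(m_α) = 3.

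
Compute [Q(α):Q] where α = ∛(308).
[Q(α):Q] = 3

The minimal polynomial of α is x^3 - 308, irreducible over Q since 308 is not a perfect cube (so x^3 - 308 has no rational root). Hence [Q(α):Q] = deg(m_α) = 3.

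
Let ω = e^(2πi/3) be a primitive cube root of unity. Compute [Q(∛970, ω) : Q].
[Q(∛970, ω) : Q] = 6

[Q(∛970):Q] = 3 (min poly x^3 - 970, irreducible since 970 is not a perfect cube). [Q(ω):Q] = 2 (min poly x^2 + x + 1). Since Q(∛970) ⊂ R and ω ∉ R, we have ω ∉ Q(∛970), so x^2 + x + 1 remains irreducible over Q(∛970) and [Q(∛970, ω) : Q(∛970)] = 2. By the tower law, [Q(∛970, ω) : Q] = 3 · 2 = 6. (In fact Q(∛970, ω) is the splitting field of x^3 - 970 over Q.)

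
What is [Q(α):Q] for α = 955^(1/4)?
[Q(α):Q] = 4

α is a root of x^4 - 955. By Eisenstein's criterion at the prime p = 5 (which divides the constant term 955 but p^2 = 25 does not, since 955 is squarefree), x^4 - 955 is irreducible over Q. Hence [Q(α):Q] = 4.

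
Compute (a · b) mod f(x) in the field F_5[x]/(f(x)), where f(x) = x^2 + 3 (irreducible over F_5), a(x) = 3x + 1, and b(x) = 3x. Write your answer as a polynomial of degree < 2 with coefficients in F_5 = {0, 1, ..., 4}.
a · b ≡ 3x + 3 (mod f(x))

Multiply in F_5[x]: a(x)·b(x) = (3x + 1)·(3x) = 4x^2 + 3x. This has degree ≥ 2, so divide by f(x) over F_5: 4x^2 + 3x = (4)·(x^2 + 3) + (3x + 3). Hence a·b ≡ 3x + 3 (mod f). (F_5[x]/(f) is a field with 5^2 = 25 elements since f is irreducible of degree 2.)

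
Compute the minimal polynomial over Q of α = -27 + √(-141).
m_α(x) = x^2 + 54x + 870

From α + 27 = √(-141), squaring gives (α + 27)^2 = -141, i.e. α^2 + 54α + 729 = -141, so α^2 + 54α + 870 = 0. The discriminant of x^2 + 54x + 870 is (54)^2 - 4·(870) = 2916 - 3480 = -564, and 4·(-141) is not a perfect square in Q since -141 is squarefree and ≠ 1. Hence x^2 + 54x + 870 is irreducible over Q and is the minimal polynomial of α.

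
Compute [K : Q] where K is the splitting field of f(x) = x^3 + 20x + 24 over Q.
[K : Q] = 6

By the rational root test, any rational root of the monic integer polynomial f(x) = x^3 + 20x + 24 must be an integer dividing the constant term 24, i.e. one of ±{1, 2, 3, 4, 6, 8, 12, 24}. Evaluating: f(1) = 45, f(-1) = 3, f(2) = 72, f(-2) = -24, f(3) = 111, f(-3) = -63, f(4) = 168, f(-4) = -120, f(6) = 360, f(-6) = -312, f(8) = 696, f(-8) = -648, f(12) = 1992, f(-12) = -1944, f(24) = 14328, f(-24) = -14280; none is 0, so f has no rational root and is therefore irreducible over Q (a cubic with no linear factor over a field is irreducible). For an irreducible cubic, the Galois group is A_3 or S_3 according as the discriminant disc(f) = -4a^3 - 27b^2 = -4·(20)^3 - 27·(24)^2 = -47552 is or is not a square in Q. Here disc(f) = -47552 is not a perfect square in Q, so the Galois group of f over Q is not contained in A_3 and must be all of S_3. The splitting field has degree |S_3| = 6 over Q, so [K : Q] = 6.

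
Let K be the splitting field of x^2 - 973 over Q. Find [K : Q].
[K : Q] = 2

f(x) = x^2 - 973 factors as (x - √973)(x + √973). The splitting field is K = Q(√973). Since 973 is squarefree and > 1, it is not a perfect square, so x^2 - 973 is irreducible over Q and [Q(√973) : Q] = 2. Hence [K : Q] = 2.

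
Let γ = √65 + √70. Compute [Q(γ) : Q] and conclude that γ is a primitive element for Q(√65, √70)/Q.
[Q(γ) : Q] = 4 (equivalently, Q(γ) = Q(√65, √70))

Obviously Q(γ) ⊆ Q(√65, √70), and [Q(√65, √70):Q] = 4 (since 65, 70 are distinct squarefree integers > 1 with 4550 not a perfect square). To show equality we compute the minimal polynomial of γ. From γ = √65 + √70: γ^2 = 65 + 2√(4550) + 70 = 135 + 2√(4550), so γ^2 - 135 = 2√(4550); squaring, (γ^2 - 135)^2 = 4·4550, i.e. γ^4 - 270γ^2 + 18225 - 18200 = 0, i.e. γ^4 - 270γ^2 + 25 = 0. So γ is a root of x^4 - 270x^2 + 25. This polynomial is irreducible over Q: it has no rational root (each ±√65 ± √70 is irrational), and any factorization into two quadratics over Q would force √(4550) ∈ Q (pairing opposite roots) or √65, √70 ∈ Q (other pairings), all impossible. Hence [Q(γ):Q] = 4 = [Q(√65, √70):Q], so Q(γ) = Q(√65, √70).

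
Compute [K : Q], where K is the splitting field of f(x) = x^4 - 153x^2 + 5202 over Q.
[K : Q] = 4

Solving the quadratic in x^2: x^2 = (153 ± √(153^2 - 4·5202))/2 = (153 ± √2601)/2 = (153 ± 51)/2, giving x^2 = 51 or x^2 = 102. So f(x) = (x^2 - 51)(x^2 - 102) and the roots of f are ±√51, ±√102. Hence the splitting field is K = Q(√51, √102). Since 51 and 102 are distinct squarefree integers > 1, their product 5202 is not a perfect square, so √102 ∉ Q(√51). By the tower law [K:Q] = [Q(√51,√102):Q(√51)] · [Q(√51):Q] = 2 · 2 = 4.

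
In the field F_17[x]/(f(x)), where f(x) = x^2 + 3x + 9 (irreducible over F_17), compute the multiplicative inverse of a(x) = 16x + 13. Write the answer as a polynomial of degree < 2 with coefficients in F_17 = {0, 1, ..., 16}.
a(x)^(-1) ≡ 4x + 13 (mod f(x))

Since f is irreducible over F_17, F_17[x]/(f) is a field and a(x) ≠ 0 has an inverse. Apply the extended Euclidean algorithm to f(x) and a(x) in F_17[x]: f(x) = (16x + 1)·a(x) + (13). The last nonzero remainder is the constant 13 = gcd(f, a) in F_17. Back-substituting through the division chain expresses 13 = s(x)·a(x) + t(x)·f(x) with s(x) ≡ x + 16 (mod f), so (x + 16)·a(x) ≡ 13 (mod f). Multiplying by 13^(-1) ≡ 4 in F_17 gives a(x)^(-1) ≡ 4·(x + 16) ≡ 4x + 13 (mod f). Check: (16x + 13)·(4x + 13) = 13x^2 + 5x + 16 ≡ 1 (mod x^2 + 3x + 9).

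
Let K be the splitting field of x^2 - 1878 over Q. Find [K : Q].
[K : Q] = 2

f(x) = x^2 - 1878 factors as (x - √1878)(x + √1878). The splitting field is K = Q(√1878). Since 1878 is squarefree and > 1, it is not a perfect square, so x^2 - 1878 is irreducible over Q and [Q(√1878) : Q] = 2. Hence [K : Q] = 2.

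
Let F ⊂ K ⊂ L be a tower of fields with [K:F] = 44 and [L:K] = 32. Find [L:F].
[L:F] = 1408

The tower law says that for any tower of field extensions F ⊂ K ⊂ L with finite degrees, [L:F] = [L:K] · [K:F]. Here this gives [L:F] = 32 · 44 = 1408.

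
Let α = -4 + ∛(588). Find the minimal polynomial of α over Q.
m_α(x) = x^3 + 12x^2 + 48x - 524

Set β = α + 4 = ∛(588), so β^3 = 588. Then (α + 4)^3 - 588 = 0, i.e. α is a root of g(x) = (x + 4)^3 - 588 = x^3 + 12x^2 + 48x - 524. Since g(x) = h(x + 4) where h(x) = x^3 - 588, and h is irreducible over Q (because 588 is not a perfect cube, so h has no rational root, and a monic cubic with no rational root is irreducible), g is also irreducible (irreducibility is preserved under the substitution x → x + 4). Hence m_α(x) = x^3 + 12x^2 + 48x - 524.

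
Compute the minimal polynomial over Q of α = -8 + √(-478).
m_α(x) = x^2 + 16x + 542

From α + 8 = √(-478), squaring gives (α + 8)^2 = -478, i.e. α^2 + 16α + 64 = -478, so α^2 + 16α + 542 = 0. The discriminant of x^2 + 16x + 542 is (16)^2 - 4·(542) = 256 - 2168 = -1912, and 4·(-478) is not a perfect square in Q since -478 is squarefree and ≠ 1. Hence x^2 + 16x + 542 is irreducible over Q and is the minimal polynomial of α.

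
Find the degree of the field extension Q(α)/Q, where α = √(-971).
[Q(α):Q] = 2

[Q(α):Q] equals the degree of the minimal polynomial of α. Here α^2 = -971 and x^2 + 971 is irreducible (d = -971 is squarefree, ≠ 1, hence not a square), so deg(m_α) = 2. Thus [Q(α):Q] = 2.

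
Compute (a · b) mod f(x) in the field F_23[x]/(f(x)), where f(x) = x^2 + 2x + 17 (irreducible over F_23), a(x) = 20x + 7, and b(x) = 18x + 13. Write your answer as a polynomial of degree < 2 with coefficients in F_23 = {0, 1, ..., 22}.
a · b ≡ 11x + 20 (mod f(x))

Multiply in F_23[x]: a(x)·b(x) = (20x + 7)·(18x + 13) = 15x^2 + 18x + 22. This has degree ≥ 2, so divide by f(x) over F_23: 15x^2 + 18x + 22 = (15)·(x^2 + 2x + 17) + (11x + 20). Hence a·b ≡ 11x + 20 (mod f). (F_23[x]/(f) is a field with 23^2 = 529 elements since f is irreducible of degree 2.)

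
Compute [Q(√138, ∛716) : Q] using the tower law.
[Q(√138, ∛716) : Q] = 6

Let L = Q(√138, ∛716). Since Q(√138) ⊂ L and [Q(√138):Q] = 2, the tower law gives 2 | [L:Q]. Likewise Q(∛716) ⊂ L with [Q(∛716):Q] = 3 (because 716 is not a perfect cube), so 3 | [L:Q]. As gcd(2,3) = 1, [L:Q] is divisible by 6. Conversely L is generated over Q by √138 and ∛716, so [L:Q] ≤ 2·3 = 6. Therefore [Q(√138, ∛716) : Q] = 6.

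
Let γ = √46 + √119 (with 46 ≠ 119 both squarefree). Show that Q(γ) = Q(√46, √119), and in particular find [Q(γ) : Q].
[Q(γ) : Q] = 4 (equivalently, Q(γ) = Q(√46, √119))

Obviously Q(γ) ⊆ Q(√46, √119), and [Q(√46, √119):Q] = 4 (since 46, 119 are distinct squarefree integers > 1 with 5474 not a perfect square). To show equality we compute the minimal polynomial of γ. From γ = √46 + √119: γ^2 = 46 + 2√(5474) + 119 = 165 + 2√(5474), so γ^2 - 165 = 2√(5474); squaring, (γ^2 - 165)^2 = 4·5474, i.e. γ^4 - 330γ^2 + 27225 - 21896 = 0, i.e. γ^4 - 330γ^2 + 5329 = 0. So γ is a root of x^4 - 330x^2 + 5329. This polynomial is irreducible over Q: it has no rational root (each ±√46 ± √119 is irrational), and any factorization into two quadratics over Q would force √(5474) ∈ Q (pairing opposite roots) or √46, √119 ∈ Q (other pairings), all impossible. Hence [Q(γ):Q] = 4 = [Q(√46, √119):Q], so Q(γ) = Q(√46, √119).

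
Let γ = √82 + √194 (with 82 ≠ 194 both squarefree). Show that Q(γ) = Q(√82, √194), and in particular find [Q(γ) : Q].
[Q(γ) : Q] = 4 (equivalently, Q(γ) = Q(√82, √194))

Obviously Q(γ) ⊆ Q(√82, √194), and [Q(√82, √194):Q] = 4 (since 82, 194 are distinct squarefree integers > 1 with 15908 not a perfect square). To show equality we compute the minimal polynomial of γ. From γ = √82 + √194: γ^2 = 82 + 2√(15908) + 194 = 276 + 2√(15908), so γ^2 - 276 = 2√(15908); squaring, (γ^2 - 276)^2 = 4·15908, i.e. γ^4 - 552γ^2 + 76176 - 63632 = 0, i.e. γ^4 - 552γ^2 + 12544 = 0. So γ is a root of x^4 - 552x^2 + 12544. This polynomial is irreducible over Q: it has no rational root (each ±√82 ± √194 is irrational), and any factorization into two quadratics over Q would force √(15908) ∈ Q (pairing opposite roots) or √82, √194 ∈ Q (other pairings), all impossible. Hence [Q(γ):Q] = 4 = [Q(√82, √194):Q], so Q(γ) = Q(√82, √194).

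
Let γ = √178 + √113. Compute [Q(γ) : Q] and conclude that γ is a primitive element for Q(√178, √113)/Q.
[Q(γ) : Q] = 4 (equivalently, Q(γ) = Q(√178, √113))

Obviously Q(γ) ⊆ Q(√178, √113), and [Q(√178, √113):Q] = 4 (since 178, 113 are distinct squarefree integers > 1 with 20114 not a perfect square). To show equality we compute the minimal polynomial of γ. From γ = √178 + √113: γ^2 = 178 + 2√(20114) + 113 = 291 + 2√(20114), so γ^2 - 291 = 2√(20114); squaring, (γ^2 - 291)^2 = 4·20114, i.e. γ^4 - 582γ^2 + 84681 - 80456 = 0, i.e. γ^4 - 582γ^2 + 4225 = 0. So γ is a root of x^4 - 582x^2 + 4225. This polynomial is irreducible over Q: it has no rational root (each ±√178 ± √113 is irrational), and any factorization into two quadratics over Q would force √(20114) ∈ Q (pairing opposite roots) or √178, √113 ∈ Q (other pairings), all impossible. Hence [Q(γ):Q] = 4 = [Q(√178, √113):Q], so Q(γ) = Q(√178, √113).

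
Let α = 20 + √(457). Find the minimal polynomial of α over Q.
m_α(x) = x^2 - 40x - 57

From α - 20 = √(457), squaring gives (α - 20)^2 = 457, i.e. α^2 - 40α + 400 = 457, so α^2 - 40α - 57 = 0. The discriminant of x^2 - 40x - 57 is (-40)^2 - 4·(-57) = 1600 + 228 = 1828, and 4·(457) is not a perfect square in Q since 457 is squarefree and ≠ 1. Hence x^2 - 40x - 57 is irreducible over Q and is the minimal polynomial of α.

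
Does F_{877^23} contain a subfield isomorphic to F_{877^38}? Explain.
No: F_{877^38} is not a subfield of F_{877^23}

F_{p^m} embeds in F_{p^n} iff m | n. Here 38 ∤ 23 (since 23 = 0·38 + 23 with remainder 23 ≠ 0), so F_{877^38} is not a subfield of F_{877^23}. Equivalently: if it were, the tower law would give 38 = [F_{877^38}:F_877] dividing [F_{877^23}:F_877] = 23, contradiction.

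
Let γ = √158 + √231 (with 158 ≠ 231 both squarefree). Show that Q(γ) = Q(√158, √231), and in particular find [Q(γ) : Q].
[Q(γ) : Q] = 4 (equivalently, Q(γ) = Q(√158, √231))

Obviously Q(γ) ⊆ Q(√158, √231), and [Q(√158, √231):Q] = 4 (since 158, 231 are distinct squarefree integers > 1 with 36498 not a perfect square). To show equality we compute the minimal polynomial of γ. From γ = √158 + √231: γ^2 = 158 + 2√(36498) + 231 = 389 + 2√(36498), so γ^2 - 389 = 2√(36498); squaring, (γ^2 - 389)^2 = 4·36498, i.e. γ^4 - 778γ^2 + 151321 - 145992 = 0, i.e. γ^4 - 778γ^2 + 5329 = 0. So γ is a root of x^4 - 778x^2 + 5329. This polynomial is irreducible over Q: it has no rational root (each ±√158 ± √231 is irrational), and any factorization into two quadratics over Q would force √(36498) ∈ Q (pairing opposite roots) or √158, √231 ∈ Q (other pairings), all impossible. Hence [Q(γ):Q] = 4 = [Q(√158, √231):Q], so Q(γ) = Q(√158, √231).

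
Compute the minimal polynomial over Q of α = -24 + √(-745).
m_α(x) = x^2 + 48x + 1321

From α + 24 = √(-745), squaring gives (α + 24)^2 = -745, i.e. α^2 + 48α + 576 = -745, so α^2 + 48α + 1321 = 0. The discriminant of x^2 + 48x + 1321 is (48)^2 - 4·(1321) = 2304 - 5284 = -2980, and 4·(-745) is not a perfect square in Q since -745 is squarefree and ≠ 1. Hence x^2 + 48x + 1321 is irreducible over Q and is the minimal polynomial of α.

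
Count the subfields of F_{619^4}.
F_{619^4} has 3 subfields

The subfields of F_{p^n} are exactly the fields F_{p^d} for d | n (each is the fixed field of the unique index-d subgroup of Gal(F_{p^n}/F_p) ≅ Z/nZ). The divisors of n = 4 are {1, 2, 4}, giving 3 subfields: F_{619^1}, F_{619^2}, F_{619^4}.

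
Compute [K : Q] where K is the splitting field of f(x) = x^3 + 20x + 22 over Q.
[K : Q] = 6

By the rational root test, any rational root of the monic integer polynomial f(x) = x^3 + 20x + 22 must be an integer dividing the constant term 22, i.e. one of ±{1, 2, 11, 22}. Evaluating: f(1) = 43, f(-1) = 1, f(2) = 70, f(-2) = -26, f(11) = 1573, f(-11) = -1529, f(22) = 11110, f(-22) = -11066; none is 0, so f has no rational root and is therefore irreducible over Q (a cubic with no linear factor over a field is irreducible). For an irreducible cubic, the Galois group is A_3 or S_3 according as the discriminant disc(f) = -4a^3 - 27b^2 = -4·(20)^3 - 27·(22)^2 = -45068 is or is not a square in Q. Here disc(f) = -45068 is not a perfect square in Q, so the Galois group of f over Q is not contained in A_3 and must be all of S_3. The splitting field has degree |S_3| = 6 over Q, so [K : Q] = 6.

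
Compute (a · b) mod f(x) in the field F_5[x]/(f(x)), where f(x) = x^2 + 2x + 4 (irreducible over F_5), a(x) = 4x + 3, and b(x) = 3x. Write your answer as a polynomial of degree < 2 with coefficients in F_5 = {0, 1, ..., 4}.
a · b ≡ 2 (mod f(x))

Multiply in F_5[x]: a(x)·b(x) = (4x + 3)·(3x) = 2x^2 + 4x. This has degree ≥ 2, so divide by f(x) over F_5: 2x^2 + 4x = (2)·(x^2 + 2x + 4) + (2). Hence a·b ≡ 2 (mod f). (F_5[x]/(f) is a field with 5^2 = 25 elements since f is irreducible of degree 2.)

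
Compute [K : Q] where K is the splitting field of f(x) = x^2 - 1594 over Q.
[K : Q] = 2

f(x) = x^2 - 1594 factors as (x - √1594)(x + √1594). The splitting field is K = Q(√1594). Since 1594 is squarefree and > 1, it is not a perfect square, so x^2 - 1594 is irreducible over Q and [Q(√1594) : Q] = 2. Hence [K : Q] = 2.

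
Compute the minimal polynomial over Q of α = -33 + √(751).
m_α(x) = x^2 + 66x + 338

From α + 33 = √(751), squaring gives (α + 33)^2 = 751, i.e. α^2 + 66α + 1089 = 751, so α^2 + 66α + 338 = 0. The discriminant of x^2 + 66x + 338 is (66)^2 - 4·(338) = 4356 - 1352 = 3004, and 4·(751) is not a perfect square in Q since 751 is squarefree and ≠ 1. Hence x^2 + 66x + 338 is irreducible over Q and is the minimal polynomial of α.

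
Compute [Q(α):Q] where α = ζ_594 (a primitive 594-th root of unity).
[Q(α):Q] = 180

The minimal polynomial of ζ_594 over Q is the 594-th cyclotomic polynomial Φ_594(x), which is irreducible over Q and has degree φ(594) = 180. Hence [Q(α):Q] = φ(594) = 180.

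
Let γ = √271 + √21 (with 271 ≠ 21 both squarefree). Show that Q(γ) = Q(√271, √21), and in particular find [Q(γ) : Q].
[Q(γ) : Q] = 4 (equivalently, Q(γ) = Q(√271, √21))

Obviously Q(γ) ⊆ Q(√271, √21), and [Q(√271, √21):Q] = 4 (since 271, 21 are distinct squarefree integers > 1 with 5691 not a perfect square). To show equality we compute the minimal polynomial of γ. From γ = √271 + √21: γ^2 = 271 + 2√(5691) + 21 = 292 + 2√(5691), so γ^2 - 292 = 2√(5691); squaring, (γ^2 - 292)^2 = 4·5691, i.e. γ^4 - 584γ^2 + 85264 - 22764 = 0, i.e. γ^4 - 584γ^2 + 62500 = 0. So γ is a root of x^4 - 584x^2 + 62500. This polynomial is irreducible over Q: it has no rational root (each ±√271 ± √21 is irrational), and any factorization into two quadratics over Q would force √(5691) ∈ Q (pairing opposite roots) or √271, √21 ∈ Q (other pairings), all impossible. Hence [Q(γ):Q] = 4 = [Q(√271, √21):Q], so Q(γ) = Q(√271, √21).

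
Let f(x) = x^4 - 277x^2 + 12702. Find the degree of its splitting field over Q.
[K : Q] = 4

Solving the quadratic in x^2: x^2 = (277 ± √(277^2 - 4·12702))/2 = (277 ± √25921)/2 = (277 ± 161)/2, giving x^2 = 219 or x^2 = 58. So f(x) = (x^2 - 219)(x^2 - 58) and the roots of f are ±√219, ±√58. Hence the splitting field is K = Q(√219, √58). Since 219 and 58 are distinct squarefree integers > 1, their product 12702 is not a perfect square, so √58 ∉ Q(√219). By the tower law [K:Q] = [Q(√219,√58):Q(√219)] · [Q(√219):Q] = 2 · 2 = 4.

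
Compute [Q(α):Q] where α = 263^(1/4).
[Q(α):Q] = 4

α is a root of x^4 - 263. By Eisenstein's criterion at the prime p = 263 (which divides the constant term 263 but p^2 = 69169 does not, since 263 is squarefree), x^4 - 263 is irreducible over Q. Hence [Q(α):Q] = 4.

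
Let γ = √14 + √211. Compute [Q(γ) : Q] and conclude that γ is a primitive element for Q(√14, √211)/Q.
[Q(γ) : Q] = 4 (equivalently, Q(γ) = Q(√14, √211))

Obviously Q(γ) ⊆ Q(√14, √211), and [Q(√14, √211):Q] = 4 (since 14, 211 are distinct squarefree integers > 1 with 2954 not a perfect square). To show equality we compute the minimal polynomial of γ. From γ = √14 + √211: γ^2 = 14 + 2√(2954) + 211 = 225 + 2√(2954), so γ^2 - 225 = 2√(2954); squaring, (γ^2 - 225)^2 = 4·2954, i.e. γ^4 - 450γ^2 + 50625 - 11816 = 0, i.e. γ^4 - 450γ^2 + 38809 = 0. So γ is a root of x^4 - 450x^2 + 38809. This polynomial is irreducible over Q: it has no rational root (each ±√14 ± √211 is irrational), and any factorization into two quadratics over Q would force √(2954) ∈ Q (pairing opposite roots) or √14, √211 ∈ Q (other pairings), all impossible. Hence [Q(γ):Q] = 4 = [Q(√14, √211):Q], so Q(γ) = Q(√14, √211).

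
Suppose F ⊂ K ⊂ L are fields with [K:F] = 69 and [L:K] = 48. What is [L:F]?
[L:F] = 3312

The tower law says that for any tower of field extensions F ⊂ K ⊂ L with finite degrees, [L:F] = [L:K] · [K:F]. Here this gives [L:F] = 48 · 69 = 3312.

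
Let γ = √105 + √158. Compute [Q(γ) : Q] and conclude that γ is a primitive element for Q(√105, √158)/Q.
[Q(γ) : Q] = 4 (equivalently, Q(γ) = Q(√105, √158))

Obviously Q(γ) ⊆ Q(√105, √158), and [Q(√105, √158):Q] = 4 (since 105, 158 are distinct squarefree integers > 1 with 16590 not a perfect square). To show equality we compute the minimal polynomial of γ. From γ = √105 + √158: γ^2 = 105 + 2√(16590) + 158 = 263 + 2√(16590), so γ^2 - 263 = 2√(16590); squaring, (γ^2 - 263)^2 = 4·16590, i.e. γ^4 - 526γ^2 + 69169 - 66360 = 0, i.e. γ^4 - 526γ^2 + 2809 = 0. So γ is a root of x^4 - 526x^2 + 2809. This polynomial is irreducible over Q: it has no rational root (each ±√105 ± √158 is irrational), and any factorization into two quadratics over Q would force √(16590) ∈ Q (pairing opposite roots) or √105, √158 ∈ Q (other pairings), all impossible. Hence [Q(γ):Q] = 4 = [Q(√105, √158):Q], so Q(γ) = Q(√105, √158).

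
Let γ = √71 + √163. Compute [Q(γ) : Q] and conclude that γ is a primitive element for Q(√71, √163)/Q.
[Q(γ) : Q] = 4 (equivalently, Q(γ) = Q(√71, √163))

Obviously Q(γ) ⊆ Q(√71, √163), and [Q(√71, √163):Q] = 4 (since 71, 163 are distinct squarefree integers > 1 with 11573 not a perfect square). To show equality we compute the minimal polynomial of γ. From γ = √71 + √163: γ^2 = 71 + 2√(11573) + 163 = 234 + 2√(11573), so γ^2 - 234 = 2√(11573); squaring, (γ^2 - 234)^2 = 4·11573, i.e. γ^4 - 468γ^2 + 54756 - 46292 = 0, i.e. γ^4 - 468γ^2 + 8464 = 0. So γ is a root of x^4 - 468x^2 + 8464. This polynomial is irreducible over Q: it has no rational root (each ±√71 ± √163 is irrational), and any factorization into two quadratics over Q would force √(11573) ∈ Q (pairing opposite roots) or √71, √163 ∈ Q (other pairings), all impossible. Hence [Q(γ):Q] = 4 = [Q(√71, √163):Q], so Q(γ) = Q(√71, √163).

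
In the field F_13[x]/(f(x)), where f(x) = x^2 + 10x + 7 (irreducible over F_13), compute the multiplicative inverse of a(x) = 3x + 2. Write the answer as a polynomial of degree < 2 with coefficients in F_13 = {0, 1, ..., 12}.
a(x)^(-1) ≡ 7x + 9 (mod f(x))

Since f is irreducible over F_13, F_13[x]/(f) is a field and a(x) ≠ 0 has an inverse. Apply the extended Euclidean algorithm to f(x) and a(x) in F_13[x]: f(x) = (9x + 6)·a(x) + (8). The last nonzero remainder is the constant 8 = gcd(f, a) in F_13. Back-substituting through the division chain expresses 8 = s(x)·a(x) + t(x)·f(x) with s(x) ≡ 4x + 7 (mod f), so (4x + 7)·a(x) ≡ 8 (mod f). Multiplying by 8^(-1) ≡ 5 in F_13 gives a(x)^(-1) ≡ 5·(4x + 7) ≡ 7x + 9 (mod f). Check: (3x + 2)·(7x + 9) = 8x^2 + 2x + 5 ≡ 1 (mod x^2 + 10x + 7).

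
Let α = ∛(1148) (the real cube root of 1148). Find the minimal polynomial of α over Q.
m_α(x) = x^3 - 1148

α satisfies α^3 = 1148, so x^3 - 1148 annihilates α. By the rational root test, a rational root p/q (in lowest terms) of x^3 - 1148 would satisfy p^3 = 1148 q^3, forcing q = 1 and p^3 = 1148; but 1148 is not a perfect cube, contradiction. A monic cubic over Q with no rational root is irreducible (any nontrivial factorization would include a linear factor). Hence x^3 - 1148 is the minimal polynomial of α, and in particular [Q(α):Q] = 3.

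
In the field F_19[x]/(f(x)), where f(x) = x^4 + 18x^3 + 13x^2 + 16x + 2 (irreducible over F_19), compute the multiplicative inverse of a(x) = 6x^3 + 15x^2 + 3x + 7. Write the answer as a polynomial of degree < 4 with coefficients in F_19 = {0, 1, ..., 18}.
a(x)^(-1) ≡ 13x^3 + 6x^2 + 10x + 2 (mod f(x))

Since f is irreducible over F_19, F_19[x]/(f) is a field and a(x) ≠ 0 has an inverse. Apply the extended Euclidean algorithm to f(x) and a(x) in F_19[x]: f(x) = (16x + 1)·a(x) + (7x^2 + 15x + 14);  a(x) = (9x + 10)·(7x^2 + 15x + 14) + (12x);  (7x^2 + 15x + 14) = (18x + 6)·(12x) + (14). The last nonzero remainder is the constant 14 = gcd(f, a) in F_19. Back-substituting through the division chain expresses 14 = s(x)·a(x) + t(x)·f(x) with s(x) ≡ 11x^3 + 8x^2 + 7x + 9 (mod f), so (11x^3 + 8x^2 + 7x + 9)·a(x) ≡ 14 (mod f). Multiplying by 14^(-1) ≡ 15 in F_19 gives a(x)^(-1) ≡ 15·(11x^3 + 8x^2 + 7x + 9) ≡ 13x^3 + 6x^2 + 10x + 2 (mod f). Check: (6x^3 + 15x^2 + 3x + 7)·(13x^3 + 6x^2 + 10x + 2) = 2x^6 + 3x^5 + 18x^4 + 5x^3 + 7x^2 + 14 ≡ 1 (mod x^4 + 18x^3 + 13x^2 + 16x + 2).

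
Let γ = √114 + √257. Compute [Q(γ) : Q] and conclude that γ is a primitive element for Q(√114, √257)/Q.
[Q(γ) : Q] = 4 (equivalently, Q(γ) = Q(√114, √257))

Obviously Q(γ) ⊆ Q(√114, √257), and [Q(√114, √257):Q] = 4 (since 114, 257 are distinct squarefree integers > 1 with 29298 not a perfect square). To show equality we compute the minimal polynomial of γ. From γ = √114 + √257: γ^2 = 114 + 2√(29298) + 257 = 371 + 2√(29298), so γ^2 - 371 = 2√(29298); squaring, (γ^2 - 371)^2 = 4·29298, i.e. γ^4 - 742γ^2 + 137641 - 117192 = 0, i.e. γ^4 - 742γ^2 + 20449 = 0. So γ is a root of x^4 - 742x^2 + 20449. This polynomial is irreducible over Q: it has no rational root (each ±√114 ± √257 is irrational), and any factorization into two quadratics over Q would force √(29298) ∈ Q (pairing opposite roots) or √114, √257 ∈ Q (other pairings), all impossible. Hence [Q(γ):Q] = 4 = [Q(√114, √257):Q], so Q(γ) = Q(√114, √257).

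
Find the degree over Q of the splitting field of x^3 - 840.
[K : Q] = 6

The roots of x^3 - 840 are ∛840, ω∛840, ω^2∛840 where ω = e^(2πi/3) is a primitive cube root of unity, so K = Q(∛840, ω). Now [Q(∛840):Q] = 3 (since 840 is not a perfect cube, x^3 - 840 is irreducible) and [Q(ω):Q] = 2. Both 2 and 3 divide [K:Q], and [K:Q] ≤ 3·2 = 6, so [K:Q] = 6. (Equivalently: Q(∛840) ⊂ R but ω ∉ R, so [K : Q(∛840)] = 2.)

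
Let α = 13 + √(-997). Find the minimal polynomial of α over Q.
m_α(x) = x^2 - 26x + 1166

From α - 13 = √(-997), squaring gives (α - 13)^2 = -997, i.e. α^2 - 26α + 169 = -997, so α^2 - 26α + 1166 = 0. The discriminant of x^2 - 26x + 1166 is (-26)^2 - 4·(1166) = 676 - 4664 = -3988, and 4·(-997) is not a perfect square in Q since -997 is squarefree and ≠ 1. Hence x^2 - 26x + 1166 is irreducible over Q and is the minimal polynomial of α.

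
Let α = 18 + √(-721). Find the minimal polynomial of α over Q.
m_α(x) = x^2 - 36x + 1045

From α - 18 = √(-721), squaring gives (α - 18)^2 = -721, i.e. α^2 - 36α + 324 = -721, so α^2 - 36α + 1045 = 0. The discriminant of x^2 - 36x + 1045 is (-36)^2 - 4·(1045) = 1296 - 4180 = -2884, and 4·(-721) is not a perfect square in Q since -721 is squarefree and ≠ 1. Hence x^2 - 36x + 1045 is irreducible over Q and is the minimal polynomial of α.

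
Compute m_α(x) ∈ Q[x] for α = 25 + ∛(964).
m_α(x) = x^3 - 75x^2 + 1875x - 16589

Set β = α - 25 = ∛(964), so β^3 = 964. Then (α - 25)^3 - 964 = 0, i.e. α is a root of g(x) = (x - 25)^3 - 964 = x^3 - 75x^2 + 1875x - 16589. Since g(x) = h(x - 25) where h(x) = x^3 - 964, and h is irreducible over Q (because 964 is not a perfect cube, so h has no rational root, and a monic cubic with no rational root is irreducible), g is also irreducible (irreducibility is preserved under the substitution x → x - 25). Hence m_α(x) = x^3 - 75x^2 + 1875x - 16589.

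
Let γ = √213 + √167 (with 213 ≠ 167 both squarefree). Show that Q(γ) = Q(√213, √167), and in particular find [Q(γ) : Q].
[Q(γ) : Q] = 4 (equivalently, Q(γ) = Q(√213, √167))

Obviously Q(γ) ⊆ Q(√213, √167), and [Q(√213, √167):Q] = 4 (since 213, 167 are distinct squarefree integers > 1 with 35571 not a perfect square). To show equality we compute the minimal polynomial of γ. From γ = √213 + √167: γ^2 = 213 + 2√(35571) + 167 = 380 + 2√(35571), so γ^2 - 380 = 2√(35571); squaring, (γ^2 - 380)^2 = 4·35571, i.e. γ^4 - 760γ^2 + 144400 - 142284 = 0, i.e. γ^4 - 760γ^2 + 2116 = 0. So γ is a root of x^4 - 760x^2 + 2116. This polynomial is irreducible over Q: it has no rational root (each ±√213 ± √167 is irrational), and any factorization into two quadratics over Q would force √(35571) ∈ Q (pairing opposite roots) or √213, √167 ∈ Q (other pairings), all impossible. Hence [Q(γ):Q] = 4 = [Q(√213, √167):Q], so Q(γ) = Q(√213, √167).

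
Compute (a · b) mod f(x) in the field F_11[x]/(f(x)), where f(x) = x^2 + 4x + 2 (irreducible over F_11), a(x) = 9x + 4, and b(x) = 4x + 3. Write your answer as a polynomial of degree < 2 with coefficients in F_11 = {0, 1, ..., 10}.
a · b ≡ 9x + 6 (mod f(x))

Multiply in F_11[x]: a(x)·b(x) = (9x + 4)·(4x + 3) = 3x^2 + 10x + 1. This has degree ≥ 2, so divide by f(x) over F_11: 3x^2 + 10x + 1 = (3)·(x^2 + 4x + 2) + (9x + 6). Hence a·b ≡ 9x + 6 (mod f). (F_11[x]/(f) is a field with 11^2 = 121 elements since f is irreducible of degree 2.)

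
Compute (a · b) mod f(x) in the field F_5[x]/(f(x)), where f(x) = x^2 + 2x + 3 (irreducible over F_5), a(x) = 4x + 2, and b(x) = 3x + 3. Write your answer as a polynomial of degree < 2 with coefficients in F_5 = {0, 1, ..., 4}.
a · b ≡ 4x (mod f(x))

Multiply in F_5[x]: a(x)·b(x) = (4x + 2)·(3x + 3) = 2x^2 + 3x + 1. This has degree ≥ 2, so divide by f(x) over F_5: 2x^2 + 3x + 1 = (2)·(x^2 + 2x + 3) + (4x). Hence a·b ≡ 4x (mod f). (F_5[x]/(f) is a field with 5^2 = 25 elements since f is irreducible of degree 2.)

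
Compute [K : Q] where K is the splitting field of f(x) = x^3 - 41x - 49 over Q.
[K : Q] = 6

By the rational root test, any rational root of the monic integer polynomial f(x) = x^3 - 41x - 49 must be an integer dividing the constant term -49, i.e. one of ±{1, 7, 49}. Evaluating: f(1) = -89, f(-1) = -9, f(7) = 7, f(-7) = -105, f(49) = 115591, f(-49) = -115689; none is 0, so f has no rational root and is therefore irreducible over Q (a cubic with no linear factor over a field is irreducible). For an irreducible cubic, the Galois group is A_3 or S_3 according as the discriminant disc(f) = -4a^3 - 27b^2 = -4·(-41)^3 - 27·(-49)^2 = 210857 is or is not a square in Q. Here disc(f) = 210857 is not a perfect square in Q, so the Galois group of f over Q is not contained in A_3 and must be all of S_3. The splitting field has degree |S_3| = 6 over Q, so [K : Q] = 6.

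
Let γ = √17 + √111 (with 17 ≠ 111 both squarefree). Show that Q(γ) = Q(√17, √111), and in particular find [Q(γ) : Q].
[Q(γ) : Q] = 4 (equivalently, Q(γ) = Q(√17, √111))

Obviously Q(γ) ⊆ Q(√17, √111), and [Q(√17, √111):Q] = 4 (since 17, 111 are distinct squarefree integers > 1 with 1887 not a perfect square). To show equality we compute the minimal polynomial of γ. From γ = √17 + √111: γ^2 = 17 + 2√(1887) + 111 = 128 + 2√(1887), so γ^2 - 128 = 2√(1887); squaring, (γ^2 - 128)^2 = 4·1887, i.e. γ^4 - 256γ^2 + 16384 - 7548 = 0, i.e. γ^4 - 256γ^2 + 8836 = 0. So γ is a root of x^4 - 256x^2 + 8836. This polynomial is irreducible over Q: it has no rational root (each ±√17 ± √111 is irrational), and any factorization into two quadratics over Q would force √(1887) ∈ Q (pairing opposite roots) or √17, √111 ∈ Q (other pairings), all impossible. Hence [Q(γ):Q] = 4 = [Q(√17, √111):Q], so Q(γ) = Q(√17, √111).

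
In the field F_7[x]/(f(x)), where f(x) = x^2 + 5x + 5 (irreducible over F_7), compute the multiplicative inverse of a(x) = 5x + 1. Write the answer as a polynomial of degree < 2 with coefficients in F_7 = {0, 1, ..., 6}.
a(x)^(-1) ≡ 3x + 6 (mod f(x))

Since f is irreducible over F_7, F_7[x]/(f) is a field and a(x) ≠ 0 has an inverse. Apply the extended Euclidean algorithm to f(x) and a(x) in F_7[x]: f(x) = (3x + 6)·a(x) + (6). The last nonzero remainder is the constant 6 = gcd(f, a) in F_7. Back-substituting through the division chain expresses 6 = s(x)·a(x) + t(x)·f(x) with s(x) ≡ 4x + 1 (mod f), so (4x + 1)·a(x) ≡ 6 (mod f). Multiplying by 6^(-1) ≡ 6 in F_7 gives a(x)^(-1) ≡ 6·(4x + 1) ≡ 3x + 6 (mod f). Check: (5x + 1)·(3x + 6) = x^2 + 5x + 6 ≡ 1 (mod x^2 + 5x + 5).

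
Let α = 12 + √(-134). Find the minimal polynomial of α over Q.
m_α(x) = x^2 - 24x + 278

From α - 12 = √(-134), squaring gives (α - 12)^2 = -134, i.e. α^2 - 24α + 144 = -134, so α^2 - 24α + 278 = 0. The discriminant of x^2 - 24x + 278 is (-24)^2 - 4·(278) = 576 - 1112 = -536, and 4·(-134) is not a perfect square in Q since -134 is squarefree and ≠ 1. Hence x^2 - 24x + 278 is irreducible over Q and is the minimal polynomial of α.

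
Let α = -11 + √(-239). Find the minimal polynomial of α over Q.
m_α(x) = x^2 + 22x + 360

From α + 11 = √(-239), squaring gives (α + 11)^2 = -239, i.e. α^2 + 22α + 121 = -239, so α^2 + 22α + 360 = 0. The discriminant of x^2 + 22x + 360 is (22)^2 - 4·(360) = 484 - 1440 = -956, and 4·(-239) is not a perfect square in Q since -239 is squarefree and ≠ 1. Hence x^2 + 22x + 360 is irreducible over Q and is the minimal polynomial of α.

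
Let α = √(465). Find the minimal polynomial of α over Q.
m_α(x) = x^2 - 465

α satisfies α^2 - 465 = 0, so x^2 - 465 annihilates α. Since d = 465 is squarefree and ≠ 1, it is not a perfect square in Q, so x^2 - 465 has no rational root and is therefore irreducible over Q (a degree-2 polynomial over a field is irreducible iff it has no root). Hence m_α(x) = x^2 - 465.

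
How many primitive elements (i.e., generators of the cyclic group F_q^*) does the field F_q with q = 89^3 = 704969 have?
There are φ(704968) = 320400 primitive elements

F_q^* is cyclic of order q - 1 = 704968. A cyclic group of order m has exactly φ(m) generators. Here m = 704968 = 2^3 · 11 · 8011, so the number of primitive elements is φ(704968) = 320400.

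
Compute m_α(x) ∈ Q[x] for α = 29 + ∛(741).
m_α(x) = x^3 - 87x^2 + 2523x - 25130

Set β = α - 29 = ∛(741), so β^3 = 741. Then (α - 29)^3 - 741 = 0, i.e. α is a root of g(x) = (x - 29)^3 - 741 = x^3 - 87x^2 + 2523x - 25130. Since g(x) = h(x - 29) where h(x) = x^3 - 741, and h is irreducible over Q (because 741 is not a perfect cube, so h has no rational root, and a monic cubic with no rational root is irreducible), g is also irreducible (irreducibility is preserved under the substitution x → x - 29). Hence m_α(x) = x^3 - 87x^2 + 2523x - 25130.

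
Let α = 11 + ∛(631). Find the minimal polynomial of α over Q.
m_α(x) = x^3 - 33x^2 + 363x - 1962

Set β = α - 11 = ∛(631), so β^3 = 631. Then (α - 11)^3 - 631 = 0, i.e. α is a root of g(x) = (x - 11)^3 - 631 = x^3 - 33x^2 + 363x - 1962. Since g(x) = h(x - 11) where h(x) = x^3 - 631, and h is irreducible over Q (because 631 is not a perfect cube, so h has no rational root, and a monic cubic with no rational root is irreducible), g is also irreducible (irreducibility is preserved under the substitution x → x - 11). Hence m_α(x) = x^3 - 33x^2 + 363x - 1962.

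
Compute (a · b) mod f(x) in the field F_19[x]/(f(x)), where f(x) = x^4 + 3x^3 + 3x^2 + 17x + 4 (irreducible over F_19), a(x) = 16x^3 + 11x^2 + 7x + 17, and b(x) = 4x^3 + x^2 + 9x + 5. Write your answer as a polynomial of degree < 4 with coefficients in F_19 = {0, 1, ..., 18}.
a · b ≡ 16x^3 + 12x^2 + 8x (mod f(x))

Multiply in F_19[x]: a(x)·b(x) = (16x^3 + 11x^2 + 7x + 17)·(4x^3 + x^2 + 9x + 5) = 7x^6 + 3x^5 + 12x^4 + 7x^3 + 2x^2 + 17x + 9. This has degree ≥ 4, so divide by f(x) over F_19: 7x^6 + 3x^5 + 12x^4 + 7x^3 + 2x^2 + 17x + 9 = (7x^2 + x + 7)·(x^4 + 3x^3 + 3x^2 + 17x + 4) + (16x^3 + 12x^2 + 8x). Hence a·b ≡ 16x^3 + 12x^2 + 8x (mod f). (F_19[x]/(f) is a field with 19^4 = 130321 elements since f is irreducible of degree 4.)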